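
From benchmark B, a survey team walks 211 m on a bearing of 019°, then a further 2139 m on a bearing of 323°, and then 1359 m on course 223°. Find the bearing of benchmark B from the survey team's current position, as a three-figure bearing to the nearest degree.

Leg 1 (019°, 211 m): east 211 sin 19° = 68.69, north 211 cos 19° = 199.50
Leg 2 (323°, 2139 m): east 2139 sin 323° = -1287.28, north 2139 cos 323° = 1708.28
Leg 3 (223°, 1359 m): east 1359 sin 223° = -926.84, north 1359 cos 223° = -993.91
Net displacement: -2145.42 east, 913.88 north. Direction back to start is (2145.42, -913.88): bearing = atan2(2145.42, -913.88) mod 360° = 113.07° ≈ 113°.

113°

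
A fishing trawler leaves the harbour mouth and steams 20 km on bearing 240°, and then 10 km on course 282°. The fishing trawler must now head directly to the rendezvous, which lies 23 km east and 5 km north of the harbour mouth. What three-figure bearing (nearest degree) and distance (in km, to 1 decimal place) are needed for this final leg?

Leg 1 (240°, 20 km): east 20 sin 240° = -17.32, north 20 cos 240° = -10.00
Leg 2 (282°, 10 km): east 10 sin 282° = -9.78, north 10 cos 282° = 2.08
Current position: (-27.10, -7.92). Target: (23, 5). Remaining: Δeast = 50.10, Δnorth = 12.92.
Bearing = atan2(50.10, 12.92) mod 360° = 75.54°; distance = √((50.10)² + (12.92)²) = 51.741 km.

076°, 51.7 km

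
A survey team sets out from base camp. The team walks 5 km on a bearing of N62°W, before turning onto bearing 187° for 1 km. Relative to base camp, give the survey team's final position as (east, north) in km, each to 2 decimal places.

Leg 1 (N62°W, 5 km): east 5 sin 298° = -4.41, north 5 cos 298° = 2.35
Leg 2 (187°, 1 km): east 1 sin 187° = -0.12, north 1 cos 187° = -0.99
Summing: -4.54 km east, 1.35 km north → (-4.54, 1.35).

(-4.54, 1.35)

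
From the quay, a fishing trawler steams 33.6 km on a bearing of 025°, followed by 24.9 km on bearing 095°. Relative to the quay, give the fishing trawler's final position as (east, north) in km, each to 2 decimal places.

(39.01, 28.28)

Leg 1 (025°, 33.6 km): east 33.6 sin 25° = 14.20, north 33.6 cos 25° = 30.45
Leg 2 (095°, 24.9 km): east 24.9 sin 95° = 24.81, north 24.9 cos 95° = -2.17
Summing: 39.01 km east, 28.28 km north → (39.01, 28.28).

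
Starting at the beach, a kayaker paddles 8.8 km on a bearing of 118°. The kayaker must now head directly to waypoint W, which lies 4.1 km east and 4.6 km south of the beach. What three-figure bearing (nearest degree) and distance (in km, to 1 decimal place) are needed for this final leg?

Leg 1 (118°, 8.8 km): east 8.8 sin 118° = 7.77, north 8.8 cos 118° = -4.13
Current position: (7.77, -4.13). Target: (4.1, -4.6). Remaining: Δeast = -3.67, Δnorth = -0.47.
Bearing = atan2(-3.67, -0.47) mod 360° = 262.72°; distance = √((-3.67)² + (-0.47)²) = 3.700 km.

263°, 3.7 km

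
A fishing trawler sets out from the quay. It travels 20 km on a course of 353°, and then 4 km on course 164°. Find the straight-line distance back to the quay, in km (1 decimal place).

Leg 1 (353°, 20 km): east 20 sin 353° = -2.44, north 20 cos 353° = 19.85
Leg 2 (164°, 4 km): east 4 sin 164° = 1.10, north 4 cos 164° = -3.85
Net: -1.33 east, 16.01 north. Distance = √((-1.33)² + (16.01)²) = 16.061 km.

16.1 km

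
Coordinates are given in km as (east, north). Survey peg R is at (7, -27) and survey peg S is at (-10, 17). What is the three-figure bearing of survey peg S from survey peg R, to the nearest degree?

339°

Δeast = -10 − 7 = -17.00; Δnorth = 17 − -27 = 44.00.
Bearing = atan2(Δeast, Δnorth) mod 360° = 338.88° ≈ 339°.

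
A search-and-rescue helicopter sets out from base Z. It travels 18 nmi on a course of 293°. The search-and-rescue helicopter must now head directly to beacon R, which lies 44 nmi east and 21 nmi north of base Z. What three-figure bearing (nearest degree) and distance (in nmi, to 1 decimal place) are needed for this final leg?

Leg 1 (293°, 18 nmi): east 18 sin 293° = -16.57, north 18 cos 293° = 7.03
Current position: (-16.57, 7.03). Target: (44, 21). Remaining: Δeast = 60.57, Δnorth = 13.97.
Bearing = atan2(60.57, 13.97) mod 360° = 77.01°; distance = √((60.57)² + (13.97)²) = 62.159 nmi.

077°, 62.2 nmi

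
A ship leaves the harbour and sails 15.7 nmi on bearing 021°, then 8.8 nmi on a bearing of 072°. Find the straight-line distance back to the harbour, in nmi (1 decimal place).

Leg 1 (021°, 15.7 nmi): east 15.7 sin 21° = 5.63, north 15.7 cos 21° = 14.66
Leg 2 (072°, 8.8 nmi): east 8.8 sin 72° = 8.37, north 8.8 cos 72° = 2.72
Net: 14.00 east, 17.38 north. Distance = √((14.00)² + (17.38)²) = 22.312 nmi.

22.3 nmi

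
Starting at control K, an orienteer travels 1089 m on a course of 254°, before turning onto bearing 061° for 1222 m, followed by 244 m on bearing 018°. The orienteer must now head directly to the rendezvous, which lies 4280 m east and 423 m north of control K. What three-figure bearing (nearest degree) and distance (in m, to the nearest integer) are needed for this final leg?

091°, 4184 m

Leg 1 (254°, 1089 m): east 1089 sin 254° = -1046.81, north 1089 cos 254° = -300.17
Leg 2 (061°, 1222 m): east 1222 sin 61° = 1068.79, north 1222 cos 61° = 592.44
Leg 3 (018°, 244 m): east 244 sin 18° = 75.40, north 244 cos 18° = 232.06
Current position: (97.37, 524.33). Target: (4280, 423). Remaining: Δeast = 4182.63, Δnorth = -101.33.
Bearing = atan2(4182.63, -101.33) mod 360° = 91.39°; distance = √((4182.63)² + (-101.33)²) = 4183.856 m.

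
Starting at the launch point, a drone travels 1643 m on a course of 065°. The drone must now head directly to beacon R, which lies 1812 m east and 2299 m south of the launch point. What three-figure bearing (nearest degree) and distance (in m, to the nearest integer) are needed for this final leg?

174°, 3011 m

Leg 1 (065°, 1643 m): east 1643 sin 65° = 1489.06, north 1643 cos 65° = 694.36
Current position: (1489.06, 694.36). Target: (1812, -2299). Remaining: Δeast = 322.94, Δnorth = -2993.36.
Bearing = atan2(322.94, -2993.36) mod 360° = 173.84°; distance = √((322.94)² + (-2993.36)²) = 3010.731 m.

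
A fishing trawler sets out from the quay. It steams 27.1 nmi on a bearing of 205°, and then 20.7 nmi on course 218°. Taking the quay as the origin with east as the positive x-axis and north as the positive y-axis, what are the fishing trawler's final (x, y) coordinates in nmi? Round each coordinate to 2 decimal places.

Leg 1 (205°, 27.1 nmi): east 27.1 sin 205° = -11.45, north 27.1 cos 205° = -24.56
Leg 2 (218°, 20.7 nmi): east 20.7 sin 218° = -12.74, north 20.7 cos 218° = -16.31
Summing: -24.20 nmi east, -40.87 nmi north → (-24.20, -40.87).

(-24.20, -40.87)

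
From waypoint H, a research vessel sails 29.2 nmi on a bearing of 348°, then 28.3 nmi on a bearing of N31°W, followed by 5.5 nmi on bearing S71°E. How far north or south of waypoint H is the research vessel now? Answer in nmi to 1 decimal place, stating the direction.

51.0 nmi north

Leg 1 (348°, 29.2 nmi): east 29.2 sin 348° = -6.07, north 29.2 cos 348° = 28.56
Leg 2 (N31°W, 28.3 nmi): east 28.3 sin 329° = -14.58, north 28.3 cos 329° = 24.26
Leg 3 (S71°E, 5.5 nmi): east 5.5 sin 109° = 5.20, north 5.5 cos 109° = -1.79
Net north component: 51.03 nmi.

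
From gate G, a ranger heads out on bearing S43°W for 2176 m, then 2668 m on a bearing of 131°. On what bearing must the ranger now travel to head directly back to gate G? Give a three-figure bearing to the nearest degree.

Leg 1 (S43°W, 2176 m): east 2176 sin 223° = -1484.03, north 2176 cos 223° = -1591.43
Leg 2 (131°, 2668 m): east 2668 sin 131° = 2013.57, north 2668 cos 131° = -1750.37
Net displacement: 529.54 east, -3341.79 north. Direction back to start is (-529.54, 3341.79): bearing = atan2(-529.54, 3341.79) mod 360° = 351.00° ≈ 351°.

351°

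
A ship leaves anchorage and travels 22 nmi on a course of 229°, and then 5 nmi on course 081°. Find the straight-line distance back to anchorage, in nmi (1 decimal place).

18.0 nmi

Leg 1 (229°, 22 nmi): east 22 sin 229° = -16.60, north 22 cos 229° = -14.43
Leg 2 (081°, 5 nmi): east 5 sin 81° = 4.94, north 5 cos 81° = 0.78
Net: -11.67 east, -13.65 north. Distance = √((-11.67)² + (-13.65)²) = 17.956 nmi.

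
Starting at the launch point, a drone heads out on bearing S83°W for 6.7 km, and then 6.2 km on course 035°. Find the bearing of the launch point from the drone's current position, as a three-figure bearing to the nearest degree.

144°

Leg 1 (S83°W, 6.7 km): east 6.7 sin 263° = -6.65, north 6.7 cos 263° = -0.82
Leg 2 (035°, 6.2 km): east 6.2 sin 35° = 3.56, north 6.2 cos 35° = 5.08
Net displacement: -3.09 east, 4.26 north. Direction back to start is (3.09, -4.26): bearing = atan2(3.09, -4.26) mod 360° = 144.02° ≈ 144°.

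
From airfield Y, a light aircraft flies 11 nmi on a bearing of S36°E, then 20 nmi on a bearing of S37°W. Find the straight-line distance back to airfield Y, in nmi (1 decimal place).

25.5 nmi

Leg 1 (S36°E, 11 nmi): east 11 sin 144° = 6.47, north 11 cos 144° = -8.90
Leg 2 (S37°W, 20 nmi): east 20 sin 217° = -12.04, north 20 cos 217° = -15.97
Net: -5.57 east, -24.87 north. Distance = √((-5.57)² + (-24.87)²) = 25.488 nmi.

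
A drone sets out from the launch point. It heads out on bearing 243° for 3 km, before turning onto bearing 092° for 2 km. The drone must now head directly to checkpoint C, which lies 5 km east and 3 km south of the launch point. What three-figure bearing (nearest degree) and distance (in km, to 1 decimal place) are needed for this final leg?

Leg 1 (243°, 3 km): east 3 sin 243° = -2.67, north 3 cos 243° = -1.36
Leg 2 (092°, 2 km): east 2 sin 92° = 2.00, north 2 cos 92° = -0.07
Current position: (-0.67, -1.43). Target: (5, -3). Remaining: Δeast = 5.67, Δnorth = -1.57.
Bearing = atan2(5.67, -1.57) mod 360° = 105.45°; distance = √((5.67)² + (-1.57)²) = 5.887 km.

105°, 5.9 km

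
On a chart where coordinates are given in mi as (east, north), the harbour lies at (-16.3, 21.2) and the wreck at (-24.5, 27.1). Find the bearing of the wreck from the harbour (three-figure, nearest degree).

Δeast = -24.5 − -16.3 = -8.20; Δnorth = 27.1 − 21.2 = 5.90.
Bearing = atan2(Δeast, Δnorth) mod 360° = 305.74° ≈ 306°.

306°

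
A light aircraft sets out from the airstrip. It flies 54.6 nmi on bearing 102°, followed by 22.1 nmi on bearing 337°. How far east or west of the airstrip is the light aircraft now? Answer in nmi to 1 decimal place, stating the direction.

44.8 nmi east

Leg 1 (102°, 54.6 nmi): east 54.6 sin 102° = 53.41, north 54.6 cos 102° = -11.35
Leg 2 (337°, 22.1 nmi): east 22.1 sin 337° = -8.64, north 22.1 cos 337° = 20.34
Net east component: 44.77 nmi.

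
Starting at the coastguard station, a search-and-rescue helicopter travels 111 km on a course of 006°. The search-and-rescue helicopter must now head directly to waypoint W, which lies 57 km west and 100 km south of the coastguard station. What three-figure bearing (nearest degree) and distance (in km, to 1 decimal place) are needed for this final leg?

198°, 221.3 km

Leg 1 (006°, 111 km): east 111 sin 6° = 11.60, north 111 cos 6° = 110.39
Current position: (11.60, 110.39). Target: (-57, -100). Remaining: Δeast = -68.60, Δnorth = -210.39.
Bearing = atan2(-68.60, -210.39) mod 360° = 198.06°; distance = √((-68.60)² + (-210.39)²) = 221.294 km.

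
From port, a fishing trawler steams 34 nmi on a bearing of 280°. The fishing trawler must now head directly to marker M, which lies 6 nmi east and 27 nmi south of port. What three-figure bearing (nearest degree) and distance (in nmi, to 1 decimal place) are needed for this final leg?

130°, 51.4 nmi

Leg 1 (280°, 34 nmi): east 34 sin 280° = -33.48, north 34 cos 280° = 5.90
Current position: (-33.48, 5.90). Target: (6, -27). Remaining: Δeast = 39.48, Δnorth = -32.90.
Bearing = atan2(39.48, -32.90) mod 360° = 129.81°; distance = √((39.48)² + (-32.90)²) = 51.397 nmi.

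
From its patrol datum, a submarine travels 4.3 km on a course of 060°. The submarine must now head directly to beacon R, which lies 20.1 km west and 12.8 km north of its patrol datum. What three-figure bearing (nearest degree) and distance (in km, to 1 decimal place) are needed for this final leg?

Leg 1 (060°, 4.3 km): east 4.3 sin 60° = 3.72, north 4.3 cos 60° = 2.15
Current position: (3.72, 2.15). Target: (-20.1, 12.8). Remaining: Δeast = -23.82, Δnorth = 10.65.
Bearing = atan2(-23.82, 10.65) mod 360° = 294.09°; distance = √((-23.82)² + (10.65)²) = 26.096 km.

294°, 26.1 km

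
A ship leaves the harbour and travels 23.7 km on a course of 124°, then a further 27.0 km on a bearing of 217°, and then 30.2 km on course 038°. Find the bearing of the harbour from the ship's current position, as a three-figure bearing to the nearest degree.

297°

Leg 1 (124°, 23.7 km): east 23.7 sin 124° = 19.65, north 23.7 cos 124° = -13.25
Leg 2 (217°, 27.0 km): east 27.0 sin 217° = -16.25, north 27.0 cos 217° = -21.56
Leg 3 (038°, 30.2 km): east 30.2 sin 38° = 18.59, north 30.2 cos 38° = 23.80
Net displacement: 21.99 east, -11.02 north. Direction back to start is (-21.99, 11.02): bearing = atan2(-21.99, 11.02) mod 360° = 296.61° ≈ 297°.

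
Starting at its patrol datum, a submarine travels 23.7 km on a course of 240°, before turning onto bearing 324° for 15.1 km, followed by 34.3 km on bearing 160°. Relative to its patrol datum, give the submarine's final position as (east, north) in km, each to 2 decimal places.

(-17.67, -31.87)

Leg 1 (240°, 23.7 km): east 23.7 sin 240° = -20.52, north 23.7 cos 240° = -11.85
Leg 2 (324°, 15.1 km): east 15.1 sin 324° = -8.88, north 15.1 cos 324° = 12.22
Leg 3 (160°, 34.3 km): east 34.3 sin 160° = 11.73, north 34.3 cos 160° = -32.23
Summing: -17.67 km east, -31.87 km north → (-17.67, -31.87).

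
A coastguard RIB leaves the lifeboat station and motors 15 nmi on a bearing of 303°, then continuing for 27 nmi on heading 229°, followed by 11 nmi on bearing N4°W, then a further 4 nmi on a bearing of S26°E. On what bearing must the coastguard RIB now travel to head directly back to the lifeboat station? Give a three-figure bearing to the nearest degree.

086°

Leg 1 (303°, 15 nmi): east 15 sin 303° = -12.58, north 15 cos 303° = 8.17
Leg 2 (229°, 27 nmi): east 27 sin 229° = -20.38, north 27 cos 229° = -17.71
Leg 3 (N4°W, 11 nmi): east 11 sin 356° = -0.77, north 11 cos 356° = 10.97
Leg 4 (S26°E, 4 nmi): east 4 sin 154° = 1.75, north 4 cos 154° = -3.60
Net displacement: -31.97 east, -2.17 north. Direction back to start is (31.97, 2.17): bearing = atan2(31.97, 2.17) mod 360° = 86.12° ≈ 086°.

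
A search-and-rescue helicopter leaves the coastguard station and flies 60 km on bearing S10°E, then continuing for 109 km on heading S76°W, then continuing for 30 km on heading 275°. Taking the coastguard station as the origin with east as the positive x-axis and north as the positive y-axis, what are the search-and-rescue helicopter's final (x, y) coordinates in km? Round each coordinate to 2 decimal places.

Leg 1 (S10°E, 60 km): east 60 sin 170° = 10.42, north 60 cos 170° = -59.09
Leg 2 (S76°W, 109 km): east 109 sin 256° = -105.76, north 109 cos 256° = -26.37
Leg 3 (275°, 30 km): east 30 sin 275° = -29.89, north 30 cos 275° = 2.61
Summing: -125.23 km east, -82.84 km north → (-125.23, -82.84).

(-125.23, -82.84)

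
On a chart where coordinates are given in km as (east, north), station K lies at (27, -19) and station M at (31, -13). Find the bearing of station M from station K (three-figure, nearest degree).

Δeast = 31 − 27 = 4.00; Δnorth = -13 − -19 = 6.00.
Bearing = atan2(Δeast, Δnorth) mod 360° = 33.69° ≈ 034°.

034°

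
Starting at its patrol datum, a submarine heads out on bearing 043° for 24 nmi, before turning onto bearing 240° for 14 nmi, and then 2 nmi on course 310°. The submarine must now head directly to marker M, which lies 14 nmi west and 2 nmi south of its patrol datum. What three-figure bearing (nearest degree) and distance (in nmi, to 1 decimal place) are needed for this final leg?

Leg 1 (043°, 24 nmi): east 24 sin 43° = 16.37, north 24 cos 43° = 17.55
Leg 2 (240°, 14 nmi): east 14 sin 240° = -12.12, north 14 cos 240° = -7.00
Leg 3 (310°, 2 nmi): east 2 sin 310° = -1.53, north 2 cos 310° = 1.29
Current position: (2.71, 11.84). Target: (-14, -2). Remaining: Δeast = -16.71, Δnorth = -13.84.
Bearing = atan2(-16.71, -13.84) mod 360° = 230.37°; distance = √((-16.71)² + (-13.84)²) = 21.697 nmi.

230°, 21.7 nmi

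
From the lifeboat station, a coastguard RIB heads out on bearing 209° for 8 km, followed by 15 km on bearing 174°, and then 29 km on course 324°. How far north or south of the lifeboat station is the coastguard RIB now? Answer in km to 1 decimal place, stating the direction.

Leg 1 (209°, 8 km): east 8 sin 209° = -3.88, north 8 cos 209° = -7.00
Leg 2 (174°, 15 km): east 15 sin 174° = 1.57, north 15 cos 174° = -14.92
Leg 3 (324°, 29 km): east 29 sin 324° = -17.05, north 29 cos 324° = 23.46
Net north component: 1.55 km.

1.5 km north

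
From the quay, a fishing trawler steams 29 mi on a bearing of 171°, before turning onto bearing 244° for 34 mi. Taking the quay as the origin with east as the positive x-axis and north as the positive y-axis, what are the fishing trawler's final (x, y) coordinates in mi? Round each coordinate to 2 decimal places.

(-26.02, -43.55)

Leg 1 (171°, 29 mi): east 29 sin 171° = 4.54, north 29 cos 171° = -28.64
Leg 2 (244°, 34 mi): east 34 sin 244° = -30.56, north 34 cos 244° = -14.90
Summing: -26.02 mi east, -43.55 mi north → (-26.02, -43.55).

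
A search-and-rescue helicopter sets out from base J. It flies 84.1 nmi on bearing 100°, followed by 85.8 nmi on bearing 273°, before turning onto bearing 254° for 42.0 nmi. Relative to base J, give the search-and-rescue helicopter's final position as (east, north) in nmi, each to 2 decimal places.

Leg 1 (100°, 84.1 nmi): east 84.1 sin 100° = 82.82, north 84.1 cos 100° = -14.60
Leg 2 (273°, 85.8 nmi): east 85.8 sin 273° = -85.68, north 85.8 cos 273° = 4.49
Leg 3 (254°, 42.0 nmi): east 42.0 sin 254° = -40.37, north 42.0 cos 254° = -11.58
Summing: -43.23 nmi east, -21.69 nmi north → (-43.23, -21.69).

(-43.23, -21.69)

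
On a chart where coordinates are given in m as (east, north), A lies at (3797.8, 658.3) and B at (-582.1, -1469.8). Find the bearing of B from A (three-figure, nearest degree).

244°

Δeast = -582.1 − 3797.8 = -4379.90; Δnorth = -1469.8 − 658.3 = -2128.10.
Bearing = atan2(Δeast, Δnorth) mod 360° = 244.09° ≈ 244°.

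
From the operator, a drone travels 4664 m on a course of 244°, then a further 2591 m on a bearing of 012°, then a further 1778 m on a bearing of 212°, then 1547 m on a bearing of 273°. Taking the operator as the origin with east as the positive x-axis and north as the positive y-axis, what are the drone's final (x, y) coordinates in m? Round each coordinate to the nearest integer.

Leg 1 (244°, 4664 m): east 4664 sin 244° = -4191.98, north 4664 cos 244° = -2044.56
Leg 2 (012°, 2591 m): east 2591 sin 12° = 538.70, north 2591 cos 12° = 2534.38
Leg 3 (212°, 1778 m): east 1778 sin 212° = -942.20, north 1778 cos 212° = -1507.83
Leg 4 (273°, 1547 m): east 1547 sin 273° = -1544.88, north 1547 cos 273° = 80.96
Summing: -6140.35 m east, -937.05 m north → (-6140, -937).

(-6140, -937)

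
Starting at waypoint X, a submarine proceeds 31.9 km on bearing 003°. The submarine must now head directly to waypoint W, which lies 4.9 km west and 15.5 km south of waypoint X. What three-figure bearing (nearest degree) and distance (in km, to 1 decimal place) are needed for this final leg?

188°, 47.8 km

Leg 1 (003°, 31.9 km): east 31.9 sin 3° = 1.67, north 31.9 cos 3° = 31.86
Current position: (1.67, 31.86). Target: (-4.9, -15.5). Remaining: Δeast = -6.57, Δnorth = -47.36.
Bearing = atan2(-6.57, -47.36) mod 360° = 187.90°; distance = √((-6.57)² + (-47.36)²) = 47.810 km.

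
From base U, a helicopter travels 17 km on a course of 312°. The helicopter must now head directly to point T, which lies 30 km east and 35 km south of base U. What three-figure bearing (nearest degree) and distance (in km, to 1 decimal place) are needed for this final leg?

Leg 1 (312°, 17 km): east 17 sin 312° = -12.63, north 17 cos 312° = 11.38
Current position: (-12.63, 11.38). Target: (30, -35). Remaining: Δeast = 42.63, Δnorth = -46.38.
Bearing = atan2(42.63, -46.38) mod 360° = 137.41°; distance = √((42.63)² + (-46.38)²) = 62.994 km.

137°, 63.0 km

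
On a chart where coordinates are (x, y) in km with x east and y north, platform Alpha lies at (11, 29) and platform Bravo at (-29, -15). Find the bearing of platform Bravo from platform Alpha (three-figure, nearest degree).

Δeast = -29 − 11 = -40.00; Δnorth = -15 − 29 = -44.00.
Bearing = atan2(Δeast, Δnorth) mod 360° = 222.27° ≈ 222°.

222°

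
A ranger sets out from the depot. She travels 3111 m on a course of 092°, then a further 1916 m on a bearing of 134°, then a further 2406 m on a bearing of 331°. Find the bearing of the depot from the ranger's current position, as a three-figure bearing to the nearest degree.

Leg 1 (092°, 3111 m): east 3111 sin 92° = 3109.10, north 3111 cos 92° = -108.57
Leg 2 (134°, 1916 m): east 1916 sin 134° = 1378.26, north 1916 cos 134° = -1330.97
Leg 3 (331°, 2406 m): east 2406 sin 331° = -1166.45, north 2406 cos 331° = 2104.34
Net displacement: 3320.91 east, 664.80 north. Direction back to start is (-3320.91, -664.80): bearing = atan2(-3320.91, -664.80) mod 360° = 258.68° ≈ 259°.

259°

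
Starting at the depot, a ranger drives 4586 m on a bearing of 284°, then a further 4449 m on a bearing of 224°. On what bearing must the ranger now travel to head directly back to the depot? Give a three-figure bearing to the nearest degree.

075°

Leg 1 (284°, 4586 m): east 4586 sin 284° = -4449.78, north 4586 cos 284° = 1109.45
Leg 2 (224°, 4449 m): east 4449 sin 224° = -3090.54, north 4449 cos 224° = -3200.34
Net displacement: -7540.31 east, -2090.89 north. Direction back to start is (7540.31, 2090.89): bearing = atan2(7540.31, 2090.89) mod 360° = 74.50° ≈ 075°.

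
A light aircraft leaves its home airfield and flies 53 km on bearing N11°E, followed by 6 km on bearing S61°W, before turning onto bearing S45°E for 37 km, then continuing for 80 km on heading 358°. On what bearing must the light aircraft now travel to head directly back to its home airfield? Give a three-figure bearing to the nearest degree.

195°

Leg 1 (N11°E, 53 km): east 53 sin 11° = 10.11, north 53 cos 11° = 52.03
Leg 2 (S61°W, 6 km): east 6 sin 241° = -5.25, north 6 cos 241° = -2.91
Leg 3 (S45°E, 37 km): east 37 sin 135° = 26.16, north 37 cos 135° = -26.16
Leg 4 (358°, 80 km): east 80 sin 358° = -2.79, north 80 cos 358° = 79.95
Net displacement: 28.24 east, 102.91 north. Direction back to start is (-28.24, -102.91): bearing = atan2(-28.24, -102.91) mod 360° = 195.34° ≈ 195°.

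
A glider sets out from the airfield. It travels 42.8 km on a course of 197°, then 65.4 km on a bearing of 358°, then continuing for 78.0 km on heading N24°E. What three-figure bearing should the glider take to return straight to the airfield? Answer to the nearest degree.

190°

Leg 1 (197°, 42.8 km): east 42.8 sin 197° = -12.51, north 42.8 cos 197° = -40.93
Leg 2 (358°, 65.4 km): east 65.4 sin 358° = -2.28, north 65.4 cos 358° = 65.36
Leg 3 (N24°E, 78.0 km): east 78.0 sin 24° = 31.73, north 78.0 cos 24° = 71.26
Net displacement: 16.93 east, 95.69 north. Direction back to start is (-16.93, -95.69): bearing = atan2(-16.93, -95.69) mod 360° = 190.03° ≈ 190°.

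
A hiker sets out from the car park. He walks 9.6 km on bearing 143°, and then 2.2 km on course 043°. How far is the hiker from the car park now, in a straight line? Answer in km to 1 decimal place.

9.5 km

Leg 1 (143°, 9.6 km): east 9.6 sin 143° = 5.78, north 9.6 cos 143° = -7.67
Leg 2 (043°, 2.2 km): east 2.2 sin 43° = 1.50, north 2.2 cos 43° = 1.61
Net: 7.28 east, -6.06 north. Distance = √((7.28)² + (-6.06)²) = 9.469 km.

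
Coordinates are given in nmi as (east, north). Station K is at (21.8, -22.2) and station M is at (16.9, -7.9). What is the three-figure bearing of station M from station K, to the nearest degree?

341°

Δeast = 16.9 − 21.8 = -4.90; Δnorth = -7.9 − -22.2 = 14.30.
Bearing = atan2(Δeast, Δnorth) mod 360° = 341.09° ≈ 341°.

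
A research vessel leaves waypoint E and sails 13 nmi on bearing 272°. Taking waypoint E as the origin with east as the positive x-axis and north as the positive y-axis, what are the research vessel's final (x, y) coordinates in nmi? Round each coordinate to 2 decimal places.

Leg 1 (272°, 13 nmi): east 13 sin 272° = -12.99, north 13 cos 272° = 0.45
Summing: -12.99 nmi east, 0.45 nmi north → (-12.99, 0.45).

(-12.99, 0.45)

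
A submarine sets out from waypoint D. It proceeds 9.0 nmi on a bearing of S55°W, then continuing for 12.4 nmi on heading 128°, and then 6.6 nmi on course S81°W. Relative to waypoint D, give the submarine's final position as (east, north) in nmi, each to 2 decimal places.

(-4.12, -13.83)

Leg 1 (S55°W, 9.0 nmi): east 9.0 sin 235° = -7.37, north 9.0 cos 235° = -5.16
Leg 2 (128°, 12.4 nmi): east 12.4 sin 128° = 9.77, north 12.4 cos 128° = -7.63
Leg 3 (S81°W, 6.6 nmi): east 6.6 sin 261° = -6.52, north 6.6 cos 261° = -1.03
Summing: -4.12 nmi east, -13.83 nmi north → (-4.12, -13.83).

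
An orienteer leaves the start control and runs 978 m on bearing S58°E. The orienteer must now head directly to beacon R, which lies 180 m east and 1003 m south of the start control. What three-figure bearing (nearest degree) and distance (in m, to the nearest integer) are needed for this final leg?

Leg 1 (S58°E, 978 m): east 978 sin 122° = 829.39, north 978 cos 122° = -518.26
Current position: (829.39, -518.26). Target: (180, -1003). Remaining: Δeast = -649.39, Δnorth = -484.74.
Bearing = atan2(-649.39, -484.74) mod 360° = 233.26°; distance = √((-649.39)² + (-484.74)²) = 810.358 m.

233°, 810 m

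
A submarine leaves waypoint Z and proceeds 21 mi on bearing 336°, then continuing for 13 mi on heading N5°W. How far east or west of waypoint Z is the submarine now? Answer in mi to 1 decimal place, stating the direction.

9.7 mi west

Leg 1 (336°, 21 mi): east 21 sin 336° = -8.54, north 21 cos 336° = 19.18
Leg 2 (N5°W, 13 mi): east 13 sin 355° = -1.13, north 13 cos 355° = 12.95
Net east component: -9.67 mi.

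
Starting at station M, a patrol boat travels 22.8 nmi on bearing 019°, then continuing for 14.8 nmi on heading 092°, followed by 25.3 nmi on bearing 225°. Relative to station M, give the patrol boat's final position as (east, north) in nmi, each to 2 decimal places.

(4.32, 3.15)

Leg 1 (019°, 22.8 nmi): east 22.8 sin 19° = 7.42, north 22.8 cos 19° = 21.56
Leg 2 (092°, 14.8 nmi): east 14.8 sin 92° = 14.79, north 14.8 cos 92° = -0.52
Leg 3 (225°, 25.3 nmi): east 25.3 sin 225° = -17.89, north 25.3 cos 225° = -17.89
Summing: 4.32 nmi east, 3.15 nmi north → (4.32, 3.15).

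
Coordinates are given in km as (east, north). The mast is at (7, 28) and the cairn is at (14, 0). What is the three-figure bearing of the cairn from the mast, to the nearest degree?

Δeast = 14 − 7 = 7.00; Δnorth = 0 − 28 = -28.00.
Bearing = atan2(Δeast, Δnorth) mod 360° = 165.96° ≈ 166°.

166°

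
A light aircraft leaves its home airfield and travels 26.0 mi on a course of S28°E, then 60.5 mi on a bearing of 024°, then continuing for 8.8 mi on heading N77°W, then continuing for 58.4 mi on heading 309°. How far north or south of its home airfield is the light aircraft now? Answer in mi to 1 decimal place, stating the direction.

Leg 1 (S28°E, 26.0 mi): east 26.0 sin 152° = 12.21, north 26.0 cos 152° = -22.96
Leg 2 (024°, 60.5 mi): east 60.5 sin 24° = 24.61, north 60.5 cos 24° = 55.27
Leg 3 (N77°W, 8.8 mi): east 8.8 sin 283° = -8.57, north 8.8 cos 283° = 1.98
Leg 4 (309°, 58.4 mi): east 58.4 sin 309° = -45.39, north 58.4 cos 309° = 36.75
Net north component: 71.04 mi.

71.0 mi north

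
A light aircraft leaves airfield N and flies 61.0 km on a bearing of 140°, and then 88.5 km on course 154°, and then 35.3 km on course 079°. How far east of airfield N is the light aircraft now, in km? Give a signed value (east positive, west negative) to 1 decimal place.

Leg 1 (140°, 61.0 km): east 61.0 sin 140° = 39.21, north 61.0 cos 140° = -46.73
Leg 2 (154°, 88.5 km): east 88.5 sin 154° = 38.80, north 88.5 cos 154° = -79.54
Leg 3 (079°, 35.3 km): east 35.3 sin 79° = 34.65, north 35.3 cos 79° = 6.74
Net east component: 112.66 km.

112.7 km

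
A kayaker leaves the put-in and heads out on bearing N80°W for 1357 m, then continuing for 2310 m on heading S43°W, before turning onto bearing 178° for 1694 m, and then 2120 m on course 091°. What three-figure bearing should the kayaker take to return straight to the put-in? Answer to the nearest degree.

013°

Leg 1 (N80°W, 1357 m): east 1357 sin 280° = -1336.38, north 1357 cos 280° = 235.64
Leg 2 (S43°W, 2310 m): east 2310 sin 223° = -1575.42, north 2310 cos 223° = -1689.43
Leg 3 (178°, 1694 m): east 1694 sin 178° = 59.12, north 1694 cos 178° = -1692.97
Leg 4 (091°, 2120 m): east 2120 sin 91° = 2119.68, north 2120 cos 91° = -37.00
Net displacement: -733.00 east, -3183.75 north. Direction back to start is (733.00, 3183.75): bearing = atan2(733.00, 3183.75) mod 360° = 12.97° ≈ 013°.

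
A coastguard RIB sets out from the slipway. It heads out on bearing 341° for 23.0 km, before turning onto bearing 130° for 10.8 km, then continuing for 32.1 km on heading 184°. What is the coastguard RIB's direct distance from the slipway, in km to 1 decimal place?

17.3 km

Leg 1 (341°, 23.0 km): east 23.0 sin 341° = -7.49, north 23.0 cos 341° = 21.75
Leg 2 (130°, 10.8 km): east 10.8 sin 130° = 8.27, north 10.8 cos 130° = -6.94
Leg 3 (184°, 32.1 km): east 32.1 sin 184° = -2.24, north 32.1 cos 184° = -32.02
Net: -1.45 east, -17.22 north. Distance = √((-1.45)² + (-17.22)²) = 17.278 km.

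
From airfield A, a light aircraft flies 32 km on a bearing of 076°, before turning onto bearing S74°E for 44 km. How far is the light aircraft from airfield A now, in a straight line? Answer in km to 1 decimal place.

Leg 1 (076°, 32 km): east 32 sin 76° = 31.05, north 32 cos 76° = 7.74
Leg 2 (S74°E, 44 km): east 44 sin 106° = 42.30, north 44 cos 106° = -12.13
Net: 73.34 east, -4.39 north. Distance = √((73.34)² + (-4.39)²) = 73.476 km.

73.5 km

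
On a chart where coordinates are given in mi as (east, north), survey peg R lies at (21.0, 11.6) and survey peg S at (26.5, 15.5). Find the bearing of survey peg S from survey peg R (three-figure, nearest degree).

Δeast = 26.5 − 21.0 = 5.50; Δnorth = 15.5 − 11.6 = 3.90.
Bearing = atan2(Δeast, Δnorth) mod 360° = 54.66° ≈ 055°.

055°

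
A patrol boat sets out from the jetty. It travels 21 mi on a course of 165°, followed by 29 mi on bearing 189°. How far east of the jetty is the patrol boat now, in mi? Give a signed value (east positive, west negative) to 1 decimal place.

Leg 1 (165°, 21 mi): east 21 sin 165° = 5.44, north 21 cos 165° = -20.28
Leg 2 (189°, 29 mi): east 29 sin 189° = -4.54, north 29 cos 189° = -28.64
Net east component: 0.90 mi.

0.9 mi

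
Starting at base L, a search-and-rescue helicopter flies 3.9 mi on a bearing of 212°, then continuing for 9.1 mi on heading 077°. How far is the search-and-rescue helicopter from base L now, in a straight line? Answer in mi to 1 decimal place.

Leg 1 (212°, 3.9 mi): east 3.9 sin 212° = -2.07, north 3.9 cos 212° = -3.31
Leg 2 (077°, 9.1 mi): east 9.1 sin 77° = 8.87, north 9.1 cos 77° = 2.05
Net: 6.80 east, -1.26 north. Distance = √((6.80)² + (-1.26)²) = 6.916 mi.

6.9 mi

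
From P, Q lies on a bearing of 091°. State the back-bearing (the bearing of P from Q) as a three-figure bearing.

Back-bearing = 091° + 180° = 271°.

271°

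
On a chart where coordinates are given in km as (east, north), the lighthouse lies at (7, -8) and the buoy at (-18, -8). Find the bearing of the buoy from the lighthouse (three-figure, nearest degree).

Δeast = -18 − 7 = -25.00; Δnorth = -8 − -8 = 0.00.
Bearing = atan2(Δeast, Δnorth) mod 360° = 270.00° ≈ 270°.

270°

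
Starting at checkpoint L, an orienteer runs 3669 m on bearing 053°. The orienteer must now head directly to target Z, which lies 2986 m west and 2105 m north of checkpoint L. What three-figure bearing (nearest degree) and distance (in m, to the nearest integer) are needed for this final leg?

269°, 5917 m

Leg 1 (053°, 3669 m): east 3669 sin 53° = 2930.19, north 3669 cos 53° = 2208.06
Current position: (2930.19, 2208.06). Target: (-2986, 2105). Remaining: Δeast = -5916.19, Δnorth = -103.06.
Bearing = atan2(-5916.19, -103.06) mod 360° = 269.00°; distance = √((-5916.19)² + (-103.06)²) = 5917.091 m.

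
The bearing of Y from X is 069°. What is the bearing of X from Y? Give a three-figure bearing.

Back-bearing = 069° + 180° = 249°.

249°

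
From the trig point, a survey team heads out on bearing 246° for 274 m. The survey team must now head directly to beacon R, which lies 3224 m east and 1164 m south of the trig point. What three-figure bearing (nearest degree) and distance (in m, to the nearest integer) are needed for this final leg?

107°, 3630 m

Leg 1 (246°, 274 m): east 274 sin 246° = -250.31, north 274 cos 246° = -111.45
Current position: (-250.31, -111.45). Target: (3224, -1164). Remaining: Δeast = 3474.31, Δnorth = -1052.55.
Bearing = atan2(3474.31, -1052.55) mod 360° = 106.85°; distance = √((3474.31)² + (-1052.55)²) = 3630.249 m.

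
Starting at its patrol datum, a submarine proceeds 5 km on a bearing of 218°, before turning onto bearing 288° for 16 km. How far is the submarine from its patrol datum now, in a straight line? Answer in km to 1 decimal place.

18.3 km

Leg 1 (218°, 5 km): east 5 sin 218° = -3.08, north 5 cos 218° = -3.94
Leg 2 (288°, 16 km): east 16 sin 288° = -15.22, north 16 cos 288° = 4.94
Net: -18.30 east, 1.00 north. Distance = √((-18.30)² + (1.00)²) = 18.323 km.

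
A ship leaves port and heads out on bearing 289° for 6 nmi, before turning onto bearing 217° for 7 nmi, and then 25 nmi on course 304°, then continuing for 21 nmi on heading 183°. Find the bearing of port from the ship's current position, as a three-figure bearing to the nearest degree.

Leg 1 (289°, 6 nmi): east 6 sin 289° = -5.67, north 6 cos 289° = 1.95
Leg 2 (217°, 7 nmi): east 7 sin 217° = -4.21, north 7 cos 217° = -5.59
Leg 3 (304°, 25 nmi): east 25 sin 304° = -20.73, north 25 cos 304° = 13.98
Leg 4 (183°, 21 nmi): east 21 sin 183° = -1.10, north 21 cos 183° = -20.97
Net displacement: -31.71 east, -10.63 north. Direction back to start is (31.71, 10.63): bearing = atan2(31.71, 10.63) mod 360° = 71.47° ≈ 071°.

071°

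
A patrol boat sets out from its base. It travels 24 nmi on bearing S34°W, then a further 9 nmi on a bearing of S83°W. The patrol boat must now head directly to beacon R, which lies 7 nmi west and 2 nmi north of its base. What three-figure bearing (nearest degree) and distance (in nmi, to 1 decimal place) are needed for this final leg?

034°, 27.6 nmi

Leg 1 (S34°W, 24 nmi): east 24 sin 214° = -13.42, north 24 cos 214° = -19.90
Leg 2 (S83°W, 9 nmi): east 9 sin 263° = -8.93, north 9 cos 263° = -1.10
Current position: (-22.35, -20.99). Target: (-7, 2). Remaining: Δeast = 15.35, Δnorth = 22.99.
Bearing = atan2(15.35, 22.99) mod 360° = 33.73°; distance = √((15.35)² + (22.99)²) = 27.649 nmi.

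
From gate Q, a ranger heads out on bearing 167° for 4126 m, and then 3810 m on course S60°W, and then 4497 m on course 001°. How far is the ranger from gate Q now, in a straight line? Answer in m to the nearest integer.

2702 m

Leg 1 (167°, 4126 m): east 4126 sin 167° = 928.15, north 4126 cos 167° = -4020.25
Leg 2 (S60°W, 3810 m): east 3810 sin 240° = -3299.56, north 3810 cos 240° = -1905.00
Leg 3 (001°, 4497 m): east 4497 sin 1° = 78.48, north 4497 cos 1° = 4496.32
Net: -2292.93 east, -1428.94 north. Distance = √((-2292.93)² + (-1428.94)²) = 2701.733 m.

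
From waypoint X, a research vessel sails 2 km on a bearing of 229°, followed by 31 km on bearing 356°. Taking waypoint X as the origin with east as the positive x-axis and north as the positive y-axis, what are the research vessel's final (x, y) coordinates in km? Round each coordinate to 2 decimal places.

Leg 1 (229°, 2 km): east 2 sin 229° = -1.51, north 2 cos 229° = -1.31
Leg 2 (356°, 31 km): east 31 sin 356° = -2.16, north 31 cos 356° = 30.92
Summing: -3.67 km east, 29.61 km north → (-3.67, 29.61).

(-3.67, 29.61)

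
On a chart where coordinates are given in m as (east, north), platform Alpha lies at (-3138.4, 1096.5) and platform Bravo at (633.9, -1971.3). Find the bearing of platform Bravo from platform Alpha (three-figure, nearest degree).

Δeast = 633.9 − -3138.4 = 3772.30; Δnorth = -1971.3 − 1096.5 = -3067.80.
Bearing = atan2(Δeast, Δnorth) mod 360° = 129.12° ≈ 129°.

129°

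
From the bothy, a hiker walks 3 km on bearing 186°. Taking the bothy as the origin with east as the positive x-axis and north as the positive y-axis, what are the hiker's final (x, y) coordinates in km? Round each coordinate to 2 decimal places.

Leg 1 (186°, 3 km): east 3 sin 186° = -0.31, north 3 cos 186° = -2.98
Summing: -0.31 km east, -2.98 km north → (-0.31, -2.98).

(-0.31, -2.98)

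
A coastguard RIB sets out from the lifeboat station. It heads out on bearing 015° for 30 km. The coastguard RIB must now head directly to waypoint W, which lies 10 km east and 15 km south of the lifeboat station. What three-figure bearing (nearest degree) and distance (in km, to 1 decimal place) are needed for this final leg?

Leg 1 (015°, 30 km): east 30 sin 15° = 7.76, north 30 cos 15° = 28.98
Current position: (7.76, 28.98). Target: (10, -15). Remaining: Δeast = 2.24, Δnorth = -43.98.
Bearing = atan2(2.24, -43.98) mod 360° = 177.09°; distance = √((2.24)² + (-43.98)²) = 44.035 km.

177°, 44.0 km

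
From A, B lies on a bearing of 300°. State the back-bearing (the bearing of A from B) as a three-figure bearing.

120°

Back-bearing = 300° − 180° = 120°.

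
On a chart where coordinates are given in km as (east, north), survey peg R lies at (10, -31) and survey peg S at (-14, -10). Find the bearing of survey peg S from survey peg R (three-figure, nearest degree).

311°

Δeast = -14 − 10 = -24.00; Δnorth = -10 − -31 = 21.00.
Bearing = atan2(Δeast, Δnorth) mod 360° = 311.19° ≈ 311°.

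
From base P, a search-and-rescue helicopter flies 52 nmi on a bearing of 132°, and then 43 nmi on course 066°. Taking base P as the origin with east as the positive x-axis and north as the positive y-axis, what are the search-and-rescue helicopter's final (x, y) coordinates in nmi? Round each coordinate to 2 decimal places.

(77.93, -17.31)

Leg 1 (132°, 52 nmi): east 52 sin 132° = 38.64, north 52 cos 132° = -34.79
Leg 2 (066°, 43 nmi): east 43 sin 66° = 39.28, north 43 cos 66° = 17.49
Summing: 77.93 nmi east, -17.31 nmi north → (77.93, -17.31).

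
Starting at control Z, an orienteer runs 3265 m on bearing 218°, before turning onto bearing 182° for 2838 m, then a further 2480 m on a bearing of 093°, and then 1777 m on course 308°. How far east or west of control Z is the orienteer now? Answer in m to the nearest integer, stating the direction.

1033 m west

Leg 1 (218°, 3265 m): east 3265 sin 218° = -2010.13, north 3265 cos 218° = -2572.86
Leg 2 (182°, 2838 m): east 2838 sin 182° = -99.04, north 2838 cos 182° = -2836.27
Leg 3 (093°, 2480 m): east 2480 sin 93° = 2476.60, north 2480 cos 93° = -129.79
Leg 4 (308°, 1777 m): east 1777 sin 308° = -1400.30, north 1777 cos 308° = 1094.03
Net east component: -1032.87 m.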